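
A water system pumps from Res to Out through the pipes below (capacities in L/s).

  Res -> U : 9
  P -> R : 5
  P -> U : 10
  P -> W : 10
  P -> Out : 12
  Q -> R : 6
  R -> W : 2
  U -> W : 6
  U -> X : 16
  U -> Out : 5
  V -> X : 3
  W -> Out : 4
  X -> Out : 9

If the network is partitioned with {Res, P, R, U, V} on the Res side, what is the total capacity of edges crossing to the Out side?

Edges leaving {Res, P, R, U, V}: P→W (10), P→Out (12), R→W (2), U→W (6), U→X (16), U→Out (5), V→X (3).
Cut capacity = 10 + 12 + 2 + 6 + 16 + 5 + 3 = 54.

54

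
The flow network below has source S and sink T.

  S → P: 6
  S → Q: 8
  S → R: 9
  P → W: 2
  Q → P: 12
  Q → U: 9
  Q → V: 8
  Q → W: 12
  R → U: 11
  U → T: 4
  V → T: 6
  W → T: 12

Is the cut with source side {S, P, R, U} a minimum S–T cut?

Yes — it is a minimum cut (capacity 14).

Given cut capacity: 8 + 2 + 4 = 14.
Augment S→P→W→T: bottleneck 2, flow now 2.
Augment S→Q→U→T: bottleneck 4, flow now 6.
Augment S→Q→V→T: bottleneck 4, flow now 10.
Augment S→R→U→Q→V→T: bottleneck 2, flow now 12. (uses reverse residual edge)
Augment S→R→U→Q→W→T: bottleneck 2, flow now 14. (uses reverse residual edge)
No augmenting path remains; maximum flow = 14.
Cut capacity 14 equals the max flow, so it is a minimum cut.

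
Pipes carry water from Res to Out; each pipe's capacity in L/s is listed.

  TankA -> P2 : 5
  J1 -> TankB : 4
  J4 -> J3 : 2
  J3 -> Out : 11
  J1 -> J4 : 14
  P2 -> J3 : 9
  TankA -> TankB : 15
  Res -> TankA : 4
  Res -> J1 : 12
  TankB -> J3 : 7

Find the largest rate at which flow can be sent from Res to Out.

10

Augment Res→TankA→TankB→J3→Out: bottleneck 4, flow now 4.
Augment Res→J1→TankB→J3→Out: bottleneck 3, flow now 7.
Augment Res→J1→J4→J3→Out: bottleneck 2, flow now 9.
Augment Res→J1→TankB→TankA→P2→J3→Out: bottleneck 1, flow now 10. (uses reverse residual edge)
No augmenting path remains; maximum flow = 10.
In the residual graph, reachable from Res: {Res, J1, J4}.
Min-cut edges: Res→TankA (4), J1→TankB (4), J4→J3 (2); capacity 4 + 4 + 2 = 10.
This cut is saturated, so no flow can exceed 10.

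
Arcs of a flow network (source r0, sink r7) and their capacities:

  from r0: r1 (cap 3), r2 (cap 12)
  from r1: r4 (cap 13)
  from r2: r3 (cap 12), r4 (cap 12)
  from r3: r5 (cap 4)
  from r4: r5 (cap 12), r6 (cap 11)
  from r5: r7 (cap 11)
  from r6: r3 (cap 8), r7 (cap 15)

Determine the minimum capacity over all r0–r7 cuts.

Augment r0→r1→r4→r5→r7: bottleneck 3, flow now 3.
Augment r0→r2→r3→r5→r7: bottleneck 4, flow now 7.
Augment r0→r2→r4→r5→r7: bottleneck 4, flow now 11.
Augment r0→r2→r4→r6→r7: bottleneck 4, flow now 15.
No augmenting path remains; maximum flow = 15.
By max-flow min-cut, the minimum cut capacity equals the max flow.
In the residual graph, reachable from r0: {r0}.
Min-cut edges: r0→r1 (3), r0→r2 (12); capacity 3 + 12 = 15.

15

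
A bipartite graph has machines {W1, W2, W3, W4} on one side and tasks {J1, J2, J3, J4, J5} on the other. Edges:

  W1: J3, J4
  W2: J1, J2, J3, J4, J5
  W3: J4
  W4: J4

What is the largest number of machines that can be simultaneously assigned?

3

Unit-capacity flow: source→left, listed edges, right→sink; max matching = max flow.
Augmenting path W1→J3 (+1); matched 1.
Augmenting path W2→J1 (+1); matched 2.
Augmenting path W3→J4 (+1); matched 3.
No augmenting path remains; maximum matching = 3.
König certificate: {W1, W2, J4} is a vertex cover of size 3 (every listed pair touches it), so no matching can be larger.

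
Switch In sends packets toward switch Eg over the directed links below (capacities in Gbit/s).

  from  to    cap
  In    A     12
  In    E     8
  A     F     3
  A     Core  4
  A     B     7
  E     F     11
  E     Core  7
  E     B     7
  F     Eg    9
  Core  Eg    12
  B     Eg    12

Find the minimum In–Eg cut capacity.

Augment In→A→F→Eg: bottleneck 3, flow now 3.
Augment In→A→Core→Eg: bottleneck 4, flow now 7.
Augment In→A→B→Eg: bottleneck 5, flow now 12.
Augment In→E→F→Eg: bottleneck 6, flow now 18.
Augment In→E→Core→Eg: bottleneck 2, flow now 20.
No augmenting path remains; maximum flow = 20.
By max-flow min-cut, the minimum cut capacity equals the max flow.
In the residual graph, reachable from In: {In}.
Min-cut edges: In→A (12), In→E (8); capacity 12 + 8 = 20.

20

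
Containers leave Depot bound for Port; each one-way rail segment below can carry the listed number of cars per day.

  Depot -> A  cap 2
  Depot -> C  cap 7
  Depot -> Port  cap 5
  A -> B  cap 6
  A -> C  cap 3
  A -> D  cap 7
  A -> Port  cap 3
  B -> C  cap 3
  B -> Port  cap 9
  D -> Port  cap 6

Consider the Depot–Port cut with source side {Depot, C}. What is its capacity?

Edges leaving {Depot, C}: Depot→A (2), Depot→Port (5).
Cut capacity = 2 + 5 = 7.

7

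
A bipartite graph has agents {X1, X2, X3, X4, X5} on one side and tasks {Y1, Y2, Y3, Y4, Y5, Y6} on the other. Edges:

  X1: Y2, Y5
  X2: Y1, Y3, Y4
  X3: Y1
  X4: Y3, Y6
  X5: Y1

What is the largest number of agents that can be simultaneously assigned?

Unit-capacity flow: source→left, listed edges, right→sink; max matching = max flow.
Augmenting path X1→Y2 (+1); matched 1.
Augmenting path X2→Y1 (+1); matched 2.
Augmenting path X4→Y3 (+1); matched 3.
Augmenting path X3→Y1→X2→Y4 (+1); matched 4.
No augmenting path remains; maximum matching = 4.
König certificate: {X1, X2, X4, Y1} is a vertex cover of size 4 (every listed pair touches it), so no matching can be larger.

4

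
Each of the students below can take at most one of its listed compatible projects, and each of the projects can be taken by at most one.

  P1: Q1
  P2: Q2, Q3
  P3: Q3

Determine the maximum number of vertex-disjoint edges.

3

Unit-capacity flow: source→left, listed edges, right→sink; max matching = max flow.
Augmenting path P1→Q1 (+1); matched 1.
Augmenting path P2→Q2 (+1); matched 2.
Augmenting path P3→Q3 (+1); matched 3.
No augmenting path remains; maximum matching = 3.
König certificate: {P1, P2, P3} is a vertex cover of size 3 (every listed pair touches it), so no matching can be larger.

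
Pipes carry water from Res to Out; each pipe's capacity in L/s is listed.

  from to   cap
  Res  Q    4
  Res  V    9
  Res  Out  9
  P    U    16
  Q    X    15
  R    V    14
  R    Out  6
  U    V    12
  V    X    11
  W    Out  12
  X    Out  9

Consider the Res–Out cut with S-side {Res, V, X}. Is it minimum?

No — its capacity is 22, but the minimum cut has capacity 18.

Given cut capacity: 4 + 9 + 9 = 22.
Augment Res→Out: bottleneck 9, flow now 9.
Augment Res→Q→X→Out: bottleneck 4, flow now 13.
Augment Res→V→X→Out: bottleneck 5, flow now 18.
No augmenting path remains; maximum flow = 18.
In the residual graph, reachable from Res: {Res, Q, V, X}.
Min-cut edges: Res→Out (9), X→Out (9); capacity 9 + 9 = 18.
Cut capacity 22 exceeds the max flow 18, so it is not minimum.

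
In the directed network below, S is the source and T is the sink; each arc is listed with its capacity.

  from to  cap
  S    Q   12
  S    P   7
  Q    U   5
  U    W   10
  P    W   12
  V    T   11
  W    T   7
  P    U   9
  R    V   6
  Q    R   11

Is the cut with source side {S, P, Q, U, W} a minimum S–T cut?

Given cut capacity: 11 + 7 = 18.
Augment S→P→W→T: bottleneck 7, flow now 7.
Augment S→Q→R→V→T: bottleneck 6, flow now 13.
No augmenting path remains; maximum flow = 13.
In the residual graph, reachable from S: {S, P, Q, R, U, W}.
Min-cut edges: R→V (6), W→T (7); capacity 6 + 7 = 13.
Cut capacity 18 exceeds the max flow 13, so it is not minimum.

No — its capacity is 18, but the minimum cut has capacity 13.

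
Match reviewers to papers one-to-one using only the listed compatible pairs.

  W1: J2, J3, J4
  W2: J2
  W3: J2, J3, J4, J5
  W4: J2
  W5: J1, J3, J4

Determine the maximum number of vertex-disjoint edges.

4

Unit-capacity flow: source→left, listed edges, right→sink; max matching = max flow.
Augmenting path W1→J2 (+1); matched 1.
Augmenting path W3→J3 (+1); matched 2.
Augmenting path W5→J1 (+1); matched 3.
Augmenting path W2→J2→W1→J4 (+1); matched 4.
No augmenting path remains; maximum matching = 4.
König certificate: {W1, W3, W5, J2} is a vertex cover of size 4 (every listed pair touches it), so no matching can be larger.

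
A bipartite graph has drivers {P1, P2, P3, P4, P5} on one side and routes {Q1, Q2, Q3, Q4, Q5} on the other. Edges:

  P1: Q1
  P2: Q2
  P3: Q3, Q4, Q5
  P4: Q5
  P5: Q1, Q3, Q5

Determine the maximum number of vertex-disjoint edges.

5

Unit-capacity flow: source→left, listed edges, right→sink; max matching = max flow.
Augmenting path P1→Q1 (+1); matched 1.
Augmenting path P2→Q2 (+1); matched 2.
Augmenting path P3→Q3 (+1); matched 3.
Augmenting path P4→Q5 (+1); matched 4.
Augmenting path P5→Q3→P3→Q4 (+1); matched 5.
No augmenting path remains; maximum matching = 5.
König certificate: {P1, P2, P3, P4, P5} is a vertex cover of size 5 (every listed pair touches it), so no matching can be larger.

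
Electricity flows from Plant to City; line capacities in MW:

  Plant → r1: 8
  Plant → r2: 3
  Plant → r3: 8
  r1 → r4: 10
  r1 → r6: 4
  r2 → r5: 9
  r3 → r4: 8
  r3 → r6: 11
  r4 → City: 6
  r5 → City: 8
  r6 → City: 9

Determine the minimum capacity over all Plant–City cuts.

18

Augment Plant→r1→r4→City: bottleneck 6, flow now 6.
Augment Plant→r1→r6→City: bottleneck 2, flow now 8.
Augment Plant→r2→r5→City: bottleneck 3, flow now 11.
Augment Plant→r3→r6→City: bottleneck 7, flow now 18.
No augmenting path remains; maximum flow = 18.
By max-flow min-cut, the minimum cut capacity equals the max flow.
In the residual graph, reachable from Plant: {Plant, r1, r3, r4, r6}.
Min-cut edges: Plant→r2 (3), r4→City (6), r6→City (9); capacity 3 + 6 + 9 = 18.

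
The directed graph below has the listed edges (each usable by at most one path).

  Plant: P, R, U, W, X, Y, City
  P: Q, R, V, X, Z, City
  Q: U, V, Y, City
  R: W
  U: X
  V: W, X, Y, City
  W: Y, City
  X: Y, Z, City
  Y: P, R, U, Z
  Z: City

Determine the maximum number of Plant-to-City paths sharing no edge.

6

Assign every edge capacity 1; by Menger, the answer equals the max flow.
Path Plant→City (+1); total 1.
Path Plant→P→City (+1); total 2.
Path Plant→W→City (+1); total 3.
Path Plant→X→City (+1); total 4.
Path Plant→Y→Z→City (+1); total 5.
Path Plant→R→W→Y→P→Q→City (+1); total 6.
No residual Plant→City path; max flow = 6.
Certifying cut of size 6: {Plant→City, Plant→P, W→City, X→City, Y→P, Z→City}.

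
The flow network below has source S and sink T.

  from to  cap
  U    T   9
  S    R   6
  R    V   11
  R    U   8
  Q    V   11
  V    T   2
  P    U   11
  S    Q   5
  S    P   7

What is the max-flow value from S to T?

Augment S→P→U→T: bottleneck 7, flow now 7.
Augment S→Q→V→T: bottleneck 2, flow now 9.
Augment S→R→U→T: bottleneck 2, flow now 11.
No augmenting path remains; maximum flow = 11.
In the residual graph, reachable from S: {S, P, Q, R, U, V}.
Min-cut edges: U→T (9), V→T (2); capacity 9 + 2 = 11.
This cut is saturated, so no flow can exceed 11.

11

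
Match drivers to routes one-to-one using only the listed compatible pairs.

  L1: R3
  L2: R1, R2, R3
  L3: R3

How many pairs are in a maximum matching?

2

Unit-capacity flow: source→left, listed edges, right→sink; max matching = max flow.
Augmenting path L1→R3 (+1); matched 1.
Augmenting path L2→R1 (+1); matched 2.
No augmenting path remains; maximum matching = 2.
König certificate: {L2, R3} is a vertex cover of size 2 (every listed pair touches it), so no matching can be larger.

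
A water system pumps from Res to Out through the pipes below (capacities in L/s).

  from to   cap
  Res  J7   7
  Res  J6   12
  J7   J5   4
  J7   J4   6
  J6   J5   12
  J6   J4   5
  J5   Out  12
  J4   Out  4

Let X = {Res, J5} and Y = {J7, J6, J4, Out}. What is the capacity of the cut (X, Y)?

Edges leaving {Res, J5}: Res→J7 (7), Res→J6 (12), J5→Out (12).
Cut capacity = 7 + 12 + 12 = 31.

31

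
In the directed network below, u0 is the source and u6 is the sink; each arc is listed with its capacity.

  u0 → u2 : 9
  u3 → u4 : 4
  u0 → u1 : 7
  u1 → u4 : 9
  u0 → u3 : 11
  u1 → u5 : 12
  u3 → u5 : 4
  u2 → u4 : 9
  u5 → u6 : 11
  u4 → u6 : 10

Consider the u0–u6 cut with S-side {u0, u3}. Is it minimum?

No — its capacity is 24, but the minimum cut has capacity 21.

Given cut capacity: 7 + 9 + 4 + 4 = 24.
Augment u0→u1→u4→u6: bottleneck 7, flow now 7.
Augment u0→u2→u4→u6: bottleneck 3, flow now 10.
Augment u0→u3→u5→u6: bottleneck 4, flow now 14.
Augment u0→u2→u4→u1→u5→u6: bottleneck 6, flow now 20. (uses reverse residual edge)
Augment u0→u3→u4→u1→u5→u6: bottleneck 1, flow now 21. (uses reverse residual edge)
No augmenting path remains; maximum flow = 21.
In the residual graph, reachable from u0: {u0, u2, u3, u4}.
Min-cut edges: u0→u1 (7), u3→u5 (4), u4→u6 (10); capacity 7 + 4 + 10 = 21.
Cut capacity 24 exceeds the max flow 21, so it is not minimum.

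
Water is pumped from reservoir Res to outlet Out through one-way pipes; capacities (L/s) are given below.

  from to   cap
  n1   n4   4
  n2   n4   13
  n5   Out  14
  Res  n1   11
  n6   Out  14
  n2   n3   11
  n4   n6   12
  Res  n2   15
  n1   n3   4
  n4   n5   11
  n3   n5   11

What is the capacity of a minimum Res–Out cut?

23

Augment Res→n1→n3→n5→Out: bottleneck 4, flow now 4.
Augment Res→n1→n4→n5→Out: bottleneck 4, flow now 8.
Augment Res→n2→n3→n5→Out: bottleneck 6, flow now 14.
Augment Res→n2→n4→n6→Out: bottleneck 9, flow now 23.
No augmenting path remains; maximum flow = 23.
By max-flow min-cut, the minimum cut capacity equals the max flow.
In the residual graph, reachable from Res: {Res, n1}.
Min-cut edges: Res→n2 (15), n1→n3 (4), n1→n4 (4); capacity 15 + 4 + 4 = 23.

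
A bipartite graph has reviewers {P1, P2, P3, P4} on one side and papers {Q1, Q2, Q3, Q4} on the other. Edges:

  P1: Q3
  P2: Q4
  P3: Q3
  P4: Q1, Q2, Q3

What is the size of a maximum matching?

Unit-capacity flow: source→left, listed edges, right→sink; max matching = max flow.
Augmenting path P1→Q3 (+1); matched 1.
Augmenting path P2→Q4 (+1); matched 2.
Augmenting path P4→Q1 (+1); matched 3.
No augmenting path remains; maximum matching = 3.
König certificate: {P2, P4, Q3} is a vertex cover of size 3 (every listed pair touches it), so no matching can be larger.

3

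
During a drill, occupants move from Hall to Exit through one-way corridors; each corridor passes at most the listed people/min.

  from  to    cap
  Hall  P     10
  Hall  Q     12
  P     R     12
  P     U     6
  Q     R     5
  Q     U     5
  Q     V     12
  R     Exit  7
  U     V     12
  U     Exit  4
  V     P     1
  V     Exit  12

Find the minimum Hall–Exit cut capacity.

Augment Hall→P→R→Exit: bottleneck 7, flow now 7.
Augment Hall→P→U→Exit: bottleneck 3, flow now 10.
Augment Hall→Q→U→Exit: bottleneck 1, flow now 11.
Augment Hall→Q→V→Exit: bottleneck 11, flow now 22.
No augmenting path remains; maximum flow = 22.
By max-flow min-cut, the minimum cut capacity equals the max flow.
In the residual graph, reachable from Hall: {Hall}.
Min-cut edges: Hall→P (10), Hall→Q (12); capacity 10 + 12 = 22.

22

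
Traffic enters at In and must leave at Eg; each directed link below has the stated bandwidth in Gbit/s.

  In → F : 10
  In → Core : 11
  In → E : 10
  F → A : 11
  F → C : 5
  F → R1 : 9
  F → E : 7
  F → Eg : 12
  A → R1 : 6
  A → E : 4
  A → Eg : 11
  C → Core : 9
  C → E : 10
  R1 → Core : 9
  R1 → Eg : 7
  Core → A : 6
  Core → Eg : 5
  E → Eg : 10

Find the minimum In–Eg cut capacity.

31

Augment In→F→Eg: bottleneck 10, flow now 10.
Augment In→Core→Eg: bottleneck 5, flow now 15.
Augment In→E→Eg: bottleneck 10, flow now 25.
Augment In→Core→A→Eg: bottleneck 6, flow now 31.
No augmenting path remains; maximum flow = 31.
By max-flow min-cut, the minimum cut capacity equals the max flow.
In the residual graph, reachable from In: {In}.
Min-cut edges: In→F (10), In→Core (11), In→E (10); capacity 10 + 11 + 10 = 31.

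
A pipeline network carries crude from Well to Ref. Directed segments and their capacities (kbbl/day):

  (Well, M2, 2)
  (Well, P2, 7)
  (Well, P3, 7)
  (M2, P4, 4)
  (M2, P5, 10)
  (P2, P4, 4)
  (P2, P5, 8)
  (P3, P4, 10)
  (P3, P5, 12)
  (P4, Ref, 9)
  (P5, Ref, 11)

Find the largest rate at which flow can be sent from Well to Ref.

16

Augment Well→M2→P4→Ref: bottleneck 2, flow now 2.
Augment Well→P2→P4→Ref: bottleneck 4, flow now 6.
Augment Well→P2→P5→Ref: bottleneck 3, flow now 9.
Augment Well→P3→P4→Ref: bottleneck 3, flow now 12.
Augment Well→P3→P5→Ref: bottleneck 4, flow now 16.
No augmenting path remains; maximum flow = 16.
In the residual graph, reachable from Well: {Well}.
Min-cut edges: Well→M2 (2), Well→P2 (7), Well→P3 (7); capacity 2 + 7 + 7 = 16.
This cut is saturated, so no flow can exceed 16.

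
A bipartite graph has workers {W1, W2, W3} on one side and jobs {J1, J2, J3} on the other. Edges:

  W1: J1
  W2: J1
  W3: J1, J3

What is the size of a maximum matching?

Unit-capacity flow: source→left, listed edges, right→sink; max matching = max flow.
Augmenting path W1→J1 (+1); matched 1.
Augmenting path W3→J3 (+1); matched 2.
No augmenting path remains; maximum matching = 2.
König certificate: {W3, J1} is a vertex cover of size 2 (every listed pair touches it), so no matching can be larger.

2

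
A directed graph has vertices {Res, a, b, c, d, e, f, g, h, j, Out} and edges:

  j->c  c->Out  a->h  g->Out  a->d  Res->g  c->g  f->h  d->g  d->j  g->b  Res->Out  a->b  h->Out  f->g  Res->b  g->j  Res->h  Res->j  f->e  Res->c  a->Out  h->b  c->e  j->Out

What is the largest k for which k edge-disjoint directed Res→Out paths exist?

Assign every edge capacity 1; by Menger, the answer equals the max flow.
Path Res→Out (+1); total 1.
Path Res→c→Out (+1); total 2.
Path Res→g→Out (+1); total 3.
Path Res→h→Out (+1); total 4.
Path Res→j→Out (+1); total 5.
No residual Res→Out path; max flow = 5.
Certifying cut of size 5: {Res→Out, Res→c, Res→g, Res→h, Res→j}.

5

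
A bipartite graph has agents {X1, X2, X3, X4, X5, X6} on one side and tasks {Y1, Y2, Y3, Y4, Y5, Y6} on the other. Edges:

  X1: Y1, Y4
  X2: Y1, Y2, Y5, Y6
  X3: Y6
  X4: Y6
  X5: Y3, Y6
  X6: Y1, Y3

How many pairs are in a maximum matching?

Unit-capacity flow: source→left, listed edges, right→sink; max matching = max flow.
Augmenting path X1→Y1 (+1); matched 1.
Augmenting path X2→Y2 (+1); matched 2.
Augmenting path X3→Y6 (+1); matched 3.
Augmenting path X5→Y3 (+1); matched 4.
Augmenting path X6→Y1→X1→Y4 (+1); matched 5.
No augmenting path remains; maximum matching = 5.
König certificate: {X1, X2, X5, X6, Y6} is a vertex cover of size 5 (every listed pair touches it), so no matching can be larger.

5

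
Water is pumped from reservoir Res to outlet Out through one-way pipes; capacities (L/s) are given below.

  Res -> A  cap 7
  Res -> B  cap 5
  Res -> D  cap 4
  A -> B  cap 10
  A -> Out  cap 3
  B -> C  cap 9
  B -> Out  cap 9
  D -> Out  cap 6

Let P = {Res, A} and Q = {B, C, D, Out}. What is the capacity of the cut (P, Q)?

Edges leaving {Res, A}: Res→B (5), Res→D (4), A→B (10), A→Out (3).
Cut capacity = 5 + 4 + 10 + 3 = 22.

22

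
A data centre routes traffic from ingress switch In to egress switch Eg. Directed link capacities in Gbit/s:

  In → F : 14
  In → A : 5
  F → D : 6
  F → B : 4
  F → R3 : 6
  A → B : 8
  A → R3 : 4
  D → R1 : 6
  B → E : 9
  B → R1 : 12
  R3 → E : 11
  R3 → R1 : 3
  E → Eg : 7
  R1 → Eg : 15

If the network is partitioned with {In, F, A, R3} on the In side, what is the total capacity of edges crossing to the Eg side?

32

Edges leaving {In, F, A, R3}: F→D (6), F→B (4), A→B (8), R3→E (11), R3→R1 (3).
Cut capacity = 6 + 4 + 8 + 11 + 3 = 32.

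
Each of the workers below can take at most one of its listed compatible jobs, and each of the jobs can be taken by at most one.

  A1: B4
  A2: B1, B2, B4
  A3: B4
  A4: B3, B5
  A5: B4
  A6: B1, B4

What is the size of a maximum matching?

4

Unit-capacity flow: source→left, listed edges, right→sink; max matching = max flow.
Augmenting path A1→B4 (+1); matched 1.
Augmenting path A2→B1 (+1); matched 2.
Augmenting path A4→B3 (+1); matched 3.
Augmenting path A6→B1→A2→B2 (+1); matched 4.
No augmenting path remains; maximum matching = 4.
König certificate: {A2, A4, A6, B4} is a vertex cover of size 4 (every listed pair touches it), so no matching can be larger.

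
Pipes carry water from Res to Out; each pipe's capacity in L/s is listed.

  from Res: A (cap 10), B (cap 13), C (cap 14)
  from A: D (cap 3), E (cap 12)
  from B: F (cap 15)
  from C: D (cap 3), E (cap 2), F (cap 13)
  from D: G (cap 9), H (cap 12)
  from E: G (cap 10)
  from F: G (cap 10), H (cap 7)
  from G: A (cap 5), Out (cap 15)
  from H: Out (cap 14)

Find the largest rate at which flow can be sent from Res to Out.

Augment Res→A→D→G→Out: bottleneck 3, flow now 3.
Augment Res→A→E→G→Out: bottleneck 7, flow now 10.
Augment Res→B→F→G→Out: bottleneck 5, flow now 15.
Augment Res→B→F→H→Out: bottleneck 7, flow now 22.
Augment Res→C→D→H→Out: bottleneck 3, flow now 25.
Augment Res→B→F→G→D→H→Out: bottleneck 1, flow now 26. (uses reverse residual edge)
Augment Res→C→E→G→D→H→Out: bottleneck 2, flow now 28. (uses reverse residual edge)
No augmenting path remains; maximum flow = 28.
In the residual graph, reachable from Res: {Res, A, B, C, E, F, G}.
Min-cut edges: A→D (3), C→D (3), F→H (7), G→Out (15); capacity 3 + 3 + 7 + 15 = 28.
This cut is saturated, so no flow can exceed 28.

28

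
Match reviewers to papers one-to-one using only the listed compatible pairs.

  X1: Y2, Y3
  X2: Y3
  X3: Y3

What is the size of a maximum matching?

2

Unit-capacity flow: source→left, listed edges, right→sink; max matching = max flow.
Augmenting path X1→Y2 (+1); matched 1.
Augmenting path X2→Y3 (+1); matched 2.
No augmenting path remains; maximum matching = 2.
König certificate: {X1, Y3} is a vertex cover of size 2 (every listed pair touches it), so no matching can be larger.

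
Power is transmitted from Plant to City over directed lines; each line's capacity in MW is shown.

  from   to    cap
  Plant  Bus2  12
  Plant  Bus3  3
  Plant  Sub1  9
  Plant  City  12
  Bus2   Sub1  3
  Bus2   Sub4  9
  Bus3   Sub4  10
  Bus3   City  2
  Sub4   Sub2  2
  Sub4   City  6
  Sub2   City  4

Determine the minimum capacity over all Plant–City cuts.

Augment Plant→City: bottleneck 12, flow now 12.
Augment Plant→Bus3→City: bottleneck 2, flow now 14.
Augment Plant→Bus2→Sub4→City: bottleneck 6, flow now 20.
Augment Plant→Bus2→Sub4→Sub2→City: bottleneck 2, flow now 22.
No augmenting path remains; maximum flow = 22.
By max-flow min-cut, the minimum cut capacity equals the max flow.
In the residual graph, reachable from Plant: {Plant, Bus2, Bus3, Sub1, Sub4}.
Min-cut edges: Plant→City (12), Bus3→City (2), Sub4→Sub2 (2), Sub4→City (6); capacity 12 + 2 + 2 + 6 = 22.

22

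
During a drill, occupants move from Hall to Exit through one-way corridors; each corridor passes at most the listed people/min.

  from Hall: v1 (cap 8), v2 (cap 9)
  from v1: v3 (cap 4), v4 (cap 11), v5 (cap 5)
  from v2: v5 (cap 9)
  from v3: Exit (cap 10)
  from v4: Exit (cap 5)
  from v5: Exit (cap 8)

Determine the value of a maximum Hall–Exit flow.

Augment Hall→v1→v3→Exit: bottleneck 4, flow now 4.
Augment Hall→v1→v4→Exit: bottleneck 4, flow now 8.
Augment Hall→v2→v5→Exit: bottleneck 8, flow now 16.
No augmenting path remains; maximum flow = 16.
In the residual graph, reachable from Hall: {Hall, v2, v5}.
Min-cut edges: Hall→v1 (8), v5→Exit (8); capacity 8 + 8 = 16.
This cut is saturated, so no flow can exceed 16.

16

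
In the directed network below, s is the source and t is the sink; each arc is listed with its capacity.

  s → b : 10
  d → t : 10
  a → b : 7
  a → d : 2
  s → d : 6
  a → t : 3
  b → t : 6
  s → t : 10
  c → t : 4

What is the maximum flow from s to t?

Augment s→t: bottleneck 10, flow now 10.
Augment s→b→t: bottleneck 6, flow now 16.
Augment s→d→t: bottleneck 6, flow now 22.
No augmenting path remains; maximum flow = 22.
In the residual graph, reachable from s: {s, b}.
Min-cut edges: s→d (6), s→t (10), b→t (6); capacity 6 + 10 + 6 = 22.
This cut is saturated, so no flow can exceed 22.

22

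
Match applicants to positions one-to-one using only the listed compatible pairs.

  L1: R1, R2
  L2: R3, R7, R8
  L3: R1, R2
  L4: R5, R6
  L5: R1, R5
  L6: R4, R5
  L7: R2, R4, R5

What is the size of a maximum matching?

6

Unit-capacity flow: source→left, listed edges, right→sink; max matching = max flow.
Augmenting path L1→R1 (+1); matched 1.
Augmenting path L2→R3 (+1); matched 2.
Augmenting path L3→R2 (+1); matched 3.
Augmenting path L4→R5 (+1); matched 4.
Augmenting path L6→R4 (+1); matched 5.
Augmenting path L5→R5→L4→R6 (+1); matched 6.
No augmenting path remains; maximum matching = 6.
König certificate: {L2, L4, R1, R2, R4, R5} is a vertex cover of size 6 (every listed pair touches it), so no matching can be larger.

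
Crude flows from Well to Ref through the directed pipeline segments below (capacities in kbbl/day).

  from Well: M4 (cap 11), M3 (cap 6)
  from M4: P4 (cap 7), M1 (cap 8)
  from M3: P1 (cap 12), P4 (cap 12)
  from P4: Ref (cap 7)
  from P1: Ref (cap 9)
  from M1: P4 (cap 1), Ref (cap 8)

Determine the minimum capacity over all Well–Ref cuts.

Augment Well→M4→P4→Ref: bottleneck 7, flow now 7.
Augment Well→M4→M1→Ref: bottleneck 4, flow now 11.
Augment Well→M3→P1→Ref: bottleneck 6, flow now 17.
No augmenting path remains; maximum flow = 17.
By max-flow min-cut, the minimum cut capacity equals the max flow.
In the residual graph, reachable from Well: {Well}.
Min-cut edges: Well→M4 (11), Well→M3 (6); capacity 11 + 6 = 17.

17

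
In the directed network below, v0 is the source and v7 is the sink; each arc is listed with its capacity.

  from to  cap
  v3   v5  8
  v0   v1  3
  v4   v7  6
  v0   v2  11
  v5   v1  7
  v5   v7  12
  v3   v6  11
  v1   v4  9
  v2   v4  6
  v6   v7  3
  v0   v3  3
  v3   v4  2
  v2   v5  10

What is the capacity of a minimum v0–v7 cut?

Augment v0→v1→v4→v7: bottleneck 3, flow now 3.
Augment v0→v2→v4→v7: bottleneck 3, flow now 6.
Augment v0→v2→v5→v7: bottleneck 8, flow now 14.
Augment v0→v3→v5→v7: bottleneck 3, flow now 17.
No augmenting path remains; maximum flow = 17.
By max-flow min-cut, the minimum cut capacity equals the max flow.
In the residual graph, reachable from v0: {v0}.
Min-cut edges: v0→v1 (3), v0→v2 (11), v0→v3 (3); capacity 3 + 11 + 3 = 17.

17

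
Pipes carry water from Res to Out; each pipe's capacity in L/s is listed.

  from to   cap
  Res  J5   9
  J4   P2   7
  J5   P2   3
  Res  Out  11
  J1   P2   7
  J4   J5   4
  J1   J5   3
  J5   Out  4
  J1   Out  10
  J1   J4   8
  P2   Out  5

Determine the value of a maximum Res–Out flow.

18

Augment Res→Out: bottleneck 11, flow now 11.
Augment Res→J5→Out: bottleneck 4, flow now 15.
Augment Res→J5→P2→Out: bottleneck 3, flow now 18.
No augmenting path remains; maximum flow = 18.
In the residual graph, reachable from Res: {Res, J5}.
Min-cut edges: Res→Out (11), J5→P2 (3), J5→Out (4); capacity 11 + 3 + 4 = 18.
This cut is saturated, so no flow can exceed 18.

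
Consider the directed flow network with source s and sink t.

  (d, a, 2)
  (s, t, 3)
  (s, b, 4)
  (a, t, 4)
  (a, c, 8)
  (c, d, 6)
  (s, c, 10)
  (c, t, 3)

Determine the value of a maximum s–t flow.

Augment s→t: bottleneck 3, flow now 3.
Augment s→c→t: bottleneck 3, flow now 6.
Augment s→c→d→a→t: bottleneck 2, flow now 8.
No augmenting path remains; maximum flow = 8.
In the residual graph, reachable from s: {s, b, c, d}.
Min-cut edges: s→t (3), c→t (3), d→a (2); capacity 3 + 3 + 2 = 8.
This cut is saturated, so no flow can exceed 8.

8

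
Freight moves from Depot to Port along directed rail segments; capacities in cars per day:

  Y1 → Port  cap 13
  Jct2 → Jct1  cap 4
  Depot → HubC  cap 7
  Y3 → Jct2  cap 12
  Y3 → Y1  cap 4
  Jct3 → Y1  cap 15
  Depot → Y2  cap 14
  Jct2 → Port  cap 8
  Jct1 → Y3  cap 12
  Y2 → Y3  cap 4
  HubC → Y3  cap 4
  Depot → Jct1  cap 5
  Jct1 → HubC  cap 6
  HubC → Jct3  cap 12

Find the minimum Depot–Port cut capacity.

16

Augment Depot→Jct1→Y3→Jct2→Port: bottleneck 5, flow now 5.
Augment Depot→HubC→Jct3→Y1→Port: bottleneck 7, flow now 12.
Augment Depot→Y2→Y3→Jct2→Port: bottleneck 3, flow now 15.
Augment Depot→Y2→Y3→Y1→Port: bottleneck 1, flow now 16.
No augmenting path remains; maximum flow = 16.
By max-flow min-cut, the minimum cut capacity equals the max flow.
In the residual graph, reachable from Depot: {Depot, Y2}.
Min-cut edges: Depot→Jct1 (5), Depot→HubC (7), Y2→Y3 (4); capacity 5 + 7 + 4 = 16.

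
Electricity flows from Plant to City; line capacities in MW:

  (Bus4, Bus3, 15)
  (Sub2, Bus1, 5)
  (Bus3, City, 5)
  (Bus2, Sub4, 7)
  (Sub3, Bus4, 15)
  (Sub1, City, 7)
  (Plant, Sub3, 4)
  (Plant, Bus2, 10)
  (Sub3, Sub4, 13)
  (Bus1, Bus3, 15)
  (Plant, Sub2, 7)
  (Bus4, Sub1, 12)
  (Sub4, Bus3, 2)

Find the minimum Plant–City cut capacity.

Augment Plant→Sub3→Sub4→Bus3→City: bottleneck 2, flow now 2.
Augment Plant→Sub3→Bus4→Sub1→City: bottleneck 2, flow now 4.
Augment Plant→Sub2→Bus1→Bus3→City: bottleneck 3, flow now 7.
Augment Plant→Bus2→Sub4→Sub3→Bus4→Sub1→City: bottleneck 2, flow now 9. (uses reverse residual edge)
No augmenting path remains; maximum flow = 9.
By max-flow min-cut, the minimum cut capacity equals the max flow.
In the residual graph, reachable from Plant: {Plant, Bus2, Sub2, Sub4, Bus1, Bus3}.
Min-cut edges: Plant→Sub3 (4), Bus3→City (5); capacity 4 + 5 = 9.

9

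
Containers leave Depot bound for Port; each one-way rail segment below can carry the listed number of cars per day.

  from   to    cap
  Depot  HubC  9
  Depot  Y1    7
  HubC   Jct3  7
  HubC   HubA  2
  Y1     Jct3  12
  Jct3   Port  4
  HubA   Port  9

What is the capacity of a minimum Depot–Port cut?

6

Augment Depot→HubC→Jct3→Port: bottleneck 4, flow now 4.
Augment Depot→HubC→HubA→Port: bottleneck 2, flow now 6.
No augmenting path remains; maximum flow = 6.
By max-flow min-cut, the minimum cut capacity equals the max flow.
In the residual graph, reachable from Depot: {Depot, HubC, Y1, Jct3}.
Min-cut edges: HubC→HubA (2), Jct3→Port (4); capacity 2 + 4 = 6.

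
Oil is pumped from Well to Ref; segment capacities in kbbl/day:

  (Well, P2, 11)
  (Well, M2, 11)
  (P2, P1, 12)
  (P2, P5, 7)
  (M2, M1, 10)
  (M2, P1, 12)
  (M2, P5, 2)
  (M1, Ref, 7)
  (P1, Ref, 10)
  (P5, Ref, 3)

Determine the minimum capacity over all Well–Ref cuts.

20

Augment Well→P2→P1→Ref: bottleneck 10, flow now 10.
Augment Well→P2→P5→Ref: bottleneck 1, flow now 11.
Augment Well→M2→M1→Ref: bottleneck 7, flow now 18.
Augment Well→M2→P5→Ref: bottleneck 2, flow now 20.
No augmenting path remains; maximum flow = 20.
By max-flow min-cut, the minimum cut capacity equals the max flow.
In the residual graph, reachable from Well: {Well, P2, M2, M1, P1, P5}.
Min-cut edges: M1→Ref (7), P1→Ref (10), P5→Ref (3); capacity 7 + 10 + 3 = 20.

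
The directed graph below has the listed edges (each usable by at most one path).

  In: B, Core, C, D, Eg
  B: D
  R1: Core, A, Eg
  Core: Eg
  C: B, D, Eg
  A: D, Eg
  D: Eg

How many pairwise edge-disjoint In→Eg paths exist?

Assign every edge capacity 1; by Menger, the answer equals the max flow.
Path In→Eg (+1); total 1.
Path In→Core→Eg (+1); total 2.
Path In→C→Eg (+1); total 3.
Path In→D→Eg (+1); total 4.
No residual In→Eg path; max flow = 4.
Certifying cut of size 4: {D→Eg, In→C, In→Core, In→Eg}.

4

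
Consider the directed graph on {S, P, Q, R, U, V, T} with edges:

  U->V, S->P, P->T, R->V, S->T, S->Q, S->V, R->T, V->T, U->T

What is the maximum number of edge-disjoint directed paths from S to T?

3

Assign every edge capacity 1; by Menger, the answer equals the max flow.
Path S→T (+1); total 1.
Path S→P→T (+1); total 2.
Path S→V→T (+1); total 3.
No residual S→T path; max flow = 3.
Certifying cut of size 3: {S→P, S→T, S→V}.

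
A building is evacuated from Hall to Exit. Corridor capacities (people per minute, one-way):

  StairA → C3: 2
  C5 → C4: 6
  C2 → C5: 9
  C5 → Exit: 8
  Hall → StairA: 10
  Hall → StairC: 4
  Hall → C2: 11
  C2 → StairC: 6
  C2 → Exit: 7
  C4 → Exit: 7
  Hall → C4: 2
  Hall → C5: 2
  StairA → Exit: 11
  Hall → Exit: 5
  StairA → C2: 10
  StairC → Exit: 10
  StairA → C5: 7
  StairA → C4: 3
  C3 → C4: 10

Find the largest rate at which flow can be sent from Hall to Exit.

34

Augment Hall→Exit: bottleneck 5, flow now 5.
Augment Hall→StairA→Exit: bottleneck 10, flow now 15.
Augment Hall→C2→Exit: bottleneck 7, flow now 22.
Augment Hall→C5→Exit: bottleneck 2, flow now 24.
Augment Hall→StairC→Exit: bottleneck 4, flow now 28.
Augment Hall→C4→Exit: bottleneck 2, flow now 30.
Augment Hall→C2→C5→Exit: bottleneck 4, flow now 34.
No augmenting path remains; maximum flow = 34.
In the residual graph, reachable from Hall: {Hall}.
Min-cut edges: Hall→StairA (10), Hall→C2 (11), Hall→C5 (2), Hall→StairC (4), Hall→C4 (2), Hall→Exit (5); capacity 10 + 11 + 2 + 4 + 2 + 5 = 34.
This cut is saturated, so no flow can exceed 34.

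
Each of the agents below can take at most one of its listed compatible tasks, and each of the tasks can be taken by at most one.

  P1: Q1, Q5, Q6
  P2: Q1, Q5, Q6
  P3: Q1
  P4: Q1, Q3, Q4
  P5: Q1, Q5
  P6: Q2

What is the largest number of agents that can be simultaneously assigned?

Unit-capacity flow: source→left, listed edges, right→sink; max matching = max flow.
Augmenting path P1→Q1 (+1); matched 1.
Augmenting path P2→Q5 (+1); matched 2.
Augmenting path P4→Q3 (+1); matched 3.
Augmenting path P6→Q2 (+1); matched 4.
Augmenting path P3→Q1→P1→Q6 (+1); matched 5.
No augmenting path remains; maximum matching = 5.
König certificate: {P4, P6, Q1, Q5, Q6} is a vertex cover of size 5 (every listed pair touches it), so no matching can be larger.

5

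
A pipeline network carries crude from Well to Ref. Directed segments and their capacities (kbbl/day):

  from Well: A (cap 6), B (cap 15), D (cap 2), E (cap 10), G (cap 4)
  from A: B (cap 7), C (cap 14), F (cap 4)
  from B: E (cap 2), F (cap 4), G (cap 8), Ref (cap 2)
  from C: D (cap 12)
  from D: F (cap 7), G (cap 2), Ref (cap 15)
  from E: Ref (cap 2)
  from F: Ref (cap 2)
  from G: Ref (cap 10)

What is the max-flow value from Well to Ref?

Augment Well→B→Ref: bottleneck 2, flow now 2.
Augment Well→D→Ref: bottleneck 2, flow now 4.
Augment Well→E→Ref: bottleneck 2, flow now 6.
Augment Well→G→Ref: bottleneck 4, flow now 10.
Augment Well→A→F→Ref: bottleneck 2, flow now 12.
Augment Well→B→G→Ref: bottleneck 6, flow now 18.
Augment Well→A→C→D→Ref: bottleneck 4, flow now 22.
Augment Well→B→F→A→C→D→Ref: bottleneck 2, flow now 24. (uses reverse residual edge)
No augmenting path remains; maximum flow = 24.
In the residual graph, reachable from Well: {Well, B, E, F, G}.
Min-cut edges: Well→A (6), Well→D (2), B→Ref (2), E→Ref (2), F→Ref (2), G→Ref (10); capacity 6 + 2 + 2 + 2 + 2 + 10 = 24.
This cut is saturated, so no flow can exceed 24.

24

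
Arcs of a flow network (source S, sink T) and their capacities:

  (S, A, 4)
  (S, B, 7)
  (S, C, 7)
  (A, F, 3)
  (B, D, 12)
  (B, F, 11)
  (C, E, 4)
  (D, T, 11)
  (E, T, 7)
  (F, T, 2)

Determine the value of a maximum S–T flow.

13

Augment S→A→F→T: bottleneck 2, flow now 2.
Augment S→B→D→T: bottleneck 7, flow now 9.
Augment S→C→E→T: bottleneck 4, flow now 13.
No augmenting path remains; maximum flow = 13.
In the residual graph, reachable from S: {S, A, C, F}.
Min-cut edges: S→B (7), C→E (4), F→T (2); capacity 7 + 4 + 2 = 13.
This cut is saturated, so no flow can exceed 13.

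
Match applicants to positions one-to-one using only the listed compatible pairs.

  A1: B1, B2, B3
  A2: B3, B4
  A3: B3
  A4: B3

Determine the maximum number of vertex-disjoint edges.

Unit-capacity flow: source→left, listed edges, right→sink; max matching = max flow.
Augmenting path A1→B1 (+1); matched 1.
Augmenting path A2→B3 (+1); matched 2.
Augmenting path A3→B3→A2→B4 (+1); matched 3.
No augmenting path remains; maximum matching = 3.
König certificate: {A1, A2, B3} is a vertex cover of size 3 (every listed pair touches it), so no matching can be larger.

3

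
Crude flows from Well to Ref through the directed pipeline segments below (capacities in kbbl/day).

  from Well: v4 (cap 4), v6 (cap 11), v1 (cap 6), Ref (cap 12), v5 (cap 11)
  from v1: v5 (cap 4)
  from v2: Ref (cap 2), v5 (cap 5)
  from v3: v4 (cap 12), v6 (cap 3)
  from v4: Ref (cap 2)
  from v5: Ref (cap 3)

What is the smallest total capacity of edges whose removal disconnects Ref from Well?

Augment Well→Ref: bottleneck 12, flow now 12.
Augment Well→v4→Ref: bottleneck 2, flow now 14.
Augment Well→v5→Ref: bottleneck 3, flow now 17.
No augmenting path remains; maximum flow = 17.
By max-flow min-cut, the minimum cut capacity equals the max flow.
In the residual graph, reachable from Well: {Well, v1, v4, v5, v6}.
Min-cut edges: Well→Ref (12), v4→Ref (2), v5→Ref (3); capacity 12 + 2 + 3 = 17.

17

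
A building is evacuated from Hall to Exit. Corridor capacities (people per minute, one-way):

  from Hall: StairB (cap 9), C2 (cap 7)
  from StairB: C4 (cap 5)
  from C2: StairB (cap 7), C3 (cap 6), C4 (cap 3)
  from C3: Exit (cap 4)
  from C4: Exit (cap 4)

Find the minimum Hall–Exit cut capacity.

Augment Hall→StairB→C4→Exit: bottleneck 4, flow now 4.
Augment Hall→C2→C3→Exit: bottleneck 4, flow now 8.
No augmenting path remains; maximum flow = 8.
By max-flow min-cut, the minimum cut capacity equals the max flow.
In the residual graph, reachable from Hall: {Hall, StairB, C2, C3, C4}.
Min-cut edges: C3→Exit (4), C4→Exit (4); capacity 4 + 4 = 8.

8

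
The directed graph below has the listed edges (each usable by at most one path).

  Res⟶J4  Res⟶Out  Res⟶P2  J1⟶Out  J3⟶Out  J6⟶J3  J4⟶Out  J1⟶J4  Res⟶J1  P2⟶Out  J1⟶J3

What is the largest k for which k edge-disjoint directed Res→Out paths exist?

Assign every edge capacity 1; by Menger, the answer equals the max flow.
Path Res→Out (+1); total 1.
Path Res→J1→Out (+1); total 2.
Path Res→P2→Out (+1); total 3.
Path Res→J4→Out (+1); total 4.
No residual Res→Out path; max flow = 4.
Certifying cut of size 4: {Res→J1, Res→J4, Res→Out, Res→P2}.

4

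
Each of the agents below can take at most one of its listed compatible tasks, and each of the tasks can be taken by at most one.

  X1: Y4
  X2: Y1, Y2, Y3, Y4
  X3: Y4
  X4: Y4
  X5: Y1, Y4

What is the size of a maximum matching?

3

Unit-capacity flow: source→left, listed edges, right→sink; max matching = max flow.
Augmenting path X1→Y4 (+1); matched 1.
Augmenting path X2→Y1 (+1); matched 2.
Augmenting path X5→Y1→X2→Y2 (+1); matched 3.
No augmenting path remains; maximum matching = 3.
König certificate: {X2, X5, Y4} is a vertex cover of size 3 (every listed pair touches it), so no matching can be larger.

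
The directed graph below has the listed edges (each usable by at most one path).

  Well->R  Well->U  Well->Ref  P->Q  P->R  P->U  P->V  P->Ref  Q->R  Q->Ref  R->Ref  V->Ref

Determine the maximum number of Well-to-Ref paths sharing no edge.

2

Assign every edge capacity 1; by Menger, the answer equals the max flow.
Path Well→Ref (+1); total 1.
Path Well→R→Ref (+1); total 2.
No residual Well→Ref path; max flow = 2.
Certifying cut of size 2: {Well→R, Well→Ref}.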